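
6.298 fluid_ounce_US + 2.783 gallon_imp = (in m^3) 0.01284. Check: 1 fluid_ounce_US = 2.957353e-05 m^3, so 6.298 fluid_ounce_US = 6.298 * 2.957353e-05 = 0.00018625409 m^3. 1 gallon_imp = 0.00454609 m^3, so 2.783 gallon_imp = 2.783 * 0.00454609 = 0.012651768 m^3. Sum: 0.00018625409 + 0.012651768 = 0.012838023 m^3. Result: 0.012838023 m^3 ≈ 0.01284 m^3 (4 s.f.).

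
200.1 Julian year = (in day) 1 Julian year = 31557600 s, so 200.1 Julian year = 200.1 * 31557600 = 6.3146758e+09 s. 1 day = 86400 s, so 6.3146758e+09 s = 6.3146758e+09 / 86400 = 73086.525 day ≈ 7.309e+04 day (4 s.f.). Final answer: 7.309e+04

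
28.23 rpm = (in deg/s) 1 rpm = 0.10471976 rad/s, so 28.23 rpm = 28.23 * 0.10471976 = 2.9562387 rad/s. 1 deg/s = 0.017453293 rad/s, so 2.9562387 rad/s = 2.9562387 / 0.017453293 = 169.38 deg/s ≈ 169.4 deg/s (4 s.f.). Final answer: 169.4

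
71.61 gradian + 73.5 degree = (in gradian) 1 gradian = 0.015707963 rad, so 71.61 gradian = 71.61 * 0.015707963 = 1.1248472 rad. 1 degree = 0.017453293 rad, so 73.5 degree = 73.5 * 0.017453293 = 1.282817 rad. Sum: 1.1248472 + 1.282817 = 2.4076642 rad. 1 gradian = 0.015707963 rad, so 2.4076642 rad = 2.4076642 / 0.015707963 = 153.27667 gradian ≈ 153.3 gradian (4 s.f.). Final answer: 153.3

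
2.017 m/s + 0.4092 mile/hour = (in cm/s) 2.017 m/s is already in m/s. 1 mile/hour = 0.44704 m/s, so 0.4092 mile/hour = 0.4092 * 0.44704 = 0.18292877 m/s. Sum: 2.017 + 0.18292877 = 2.1999288 m/s. 1 cm/s = 0.01 m/s, so 2.1999288 m/s = 2.1999288 / 0.01 = 219.99288 cm/s ≈ 220 cm/s (4 s.f.). Final answer: 220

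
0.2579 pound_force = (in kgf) 0.117. Check: 1 pound_force = 4.4482216 N, so 0.2579 pound_force = 0.2579 * 4.4482216 = 1.1471964 N. 1 kgf = 9.80665 N, so 1.1471964 N = 1.1471964 / 9.80665 = 0.11698147 kgf ≈ 0.117 kgf (4 s.f.).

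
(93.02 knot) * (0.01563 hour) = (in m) 2693. Check: 1 knot = 0.51444444 m/s, so 93.02 knot = 93.02 * 0.51444444 = 47.853622 m/s. 1 hour = 3600 s, so 0.01563 hour = 0.01563 * 3600 = 56.268 s. Combine: 47.853622 m/s * 56.268 s = 2692.6276 m. Result: 2692.6276 m ≈ 2693 m (4 s.f.).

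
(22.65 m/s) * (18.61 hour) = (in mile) 942.9. Check: 22.65 m/s is already in m/s. 1 hour = 3600 s, so 18.61 hour = 18.61 * 3600 = 66996 s. Combine: 22.65 m/s * 66996 s = 1517459.4 m. 1 mile = 1609.344 m, so 1517459.4 m = 1517459.4 / 1609.344 = 942.90556 mile ≈ 942.9 mile (4 s.f.).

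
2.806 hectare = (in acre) 6.934. Check: 1 hectare = 10000 m^2, so 2.806 hectare = 2.806 * 10000 = 28060 m^2. 1 acre = 4046.8564 m^2, so 28060 m^2 = 28060 / 4046.8564 = 6.933777 acre ≈ 6.934 acre (4 s.f.).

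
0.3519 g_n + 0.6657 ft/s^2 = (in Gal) 365.4. Check: 1 g_n = 9.80665 m/s^2, so 0.3519 g_n = 0.3519 * 9.80665 = 3.4509601 m/s^2. 1 ft/s^2 = 0.3048 m/s^2, so 0.6657 ft/s^2 = 0.6657 * 0.3048 = 0.20290536 m/s^2. Sum: 3.4509601 + 0.20290536 = 3.6538655 m/s^2. 1 Gal = 0.01 m/s^2, so 3.6538655 m/s^2 = 3.6538655 / 0.01 = 365.38655 Gal ≈ 365.4 Gal (4 s.f.).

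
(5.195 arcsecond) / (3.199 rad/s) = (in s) 7.873e-06. Check: 1 arcsecond = 4.8481368e-06 rad, so 5.195 arcsecond = 5.195 * 4.8481368e-06 = 2.5186071e-05 rad. 3.199 rad/s is already in rad/s. Combine: 2.5186071e-05 rad / 3.199 rad/s = 7.8731075e-06 s. Result: 7.8731075e-06 s ≈ 7.873e-06 s (4 s.f.).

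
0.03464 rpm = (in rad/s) 0.003627. Check: 1 rpm = 0.10471976 rad/s, so 0.03464 rpm = 0.03464 * 0.10471976 = 0.0036274923 rad/s. Result: 0.0036274923 rad/s ≈ 0.003627 rad/s (4 s.f.).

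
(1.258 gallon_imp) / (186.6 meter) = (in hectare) 3.065e-09. Check: 1 gallon_imp = 0.00454609 m^3, so 1.258 gallon_imp = 1.258 * 0.00454609 = 0.0057189812 m^3. 186.6 meter = 186.6 m. Combine: 0.0057189812 m^3 / 186.6 m = 3.0648345e-05 m^2. 1 hectare = 10000 m^2, so 3.0648345e-05 m^2 = 3.0648345e-05 / 10000 = 3.0648345e-09 hectare ≈ 3.065e-09 hectare (4 s.f.).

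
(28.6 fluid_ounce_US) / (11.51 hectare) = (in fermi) 7.348e+06. Check: 1 fluid_ounce_US = 2.957353e-05 m^3, so 28.6 fluid_ounce_US = 28.6 * 2.957353e-05 = 0.00084580295 m^3. 1 hectare = 10000 m^2, so 11.51 hectare = 11.51 * 10000 = 115100 m^2. Combine: 0.00084580295 m^3 / 115100 m^2 = 7.3484183e-09 m. 1 fermi = 1e-15 m, so 7.3484183e-09 m = 7.3484183e-09 / 1e-15 = 7348418.3 fermi ≈ 7.348e+06 fermi (4 s.f.).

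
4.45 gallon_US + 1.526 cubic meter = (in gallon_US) 1 gallon_US = 0.0037854118 m^3, so 4.45 gallon_US = 4.45 * 0.0037854118 = 0.016845082 m^3. 1.526 cubic meter = 1.526 m^3. Sum: 0.016845082 + 1.526 = 1.5428451 m^3. 1 gallon_US = 0.0037854118 m^3, so 1.5428451 m^3 = 1.5428451 / 0.0037854118 = 407.57655 gallon_US ≈ 407.6 gallon_US (4 s.f.). Final answer: 407.6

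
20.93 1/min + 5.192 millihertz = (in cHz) 1 1/min = 0.016666667 Hz, so 20.93 1/min = 20.93 * 0.016666667 = 0.34883333 Hz. 1 millihertz = 0.001 Hz, so 5.192 millihertz = 5.192 * 0.001 = 0.005192 Hz. Sum: 0.34883333 + 0.005192 = 0.35402533 Hz. 1 cHz = 0.01 Hz, so 0.35402533 Hz = 0.35402533 / 0.01 = 35.402533 cHz ≈ 35.4 cHz (4 s.f.). Final answer: 35.4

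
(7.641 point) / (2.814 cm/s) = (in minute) 1 point = 0.00035277778 m, so 7.641 point = 7.641 * 0.00035277778 = 0.002695575 m. 1 cm/s = 0.01 m/s, so 2.814 cm/s = 2.814 * 0.01 = 0.02814 m/s. Combine: 0.002695575 m / 0.02814 m/s = 0.095791578 s. 1 minute = 60 s, so 0.095791578 s = 0.095791578 / 60 = 0.0015965263 minute ≈ 0.001597 minute (4 s.f.). Final answer: 0.001597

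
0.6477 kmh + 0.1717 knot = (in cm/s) 26.82. Check: 1 kmh = 0.27777778 m/s, so 0.6477 kmh = 0.6477 * 0.27777778 = 0.17991667 m/s. 1 knot = 0.51444444 m/s, so 0.1717 knot = 0.1717 * 0.51444444 = 0.088330111 m/s. Sum: 0.17991667 + 0.088330111 = 0.26824678 m/s. 1 cm/s = 0.01 m/s, so 0.26824678 m/s = 0.26824678 / 0.01 = 26.824678 cm/s ≈ 26.82 cm/s (4 s.f.).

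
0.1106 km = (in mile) 0.06872. Check: 1 km = 1000 m, so 0.1106 km = 0.1106 * 1000 = 110.6 m. 1 mile = 1609.344 m, so 110.6 m = 110.6 / 1609.344 = 0.068723654 mile ≈ 0.06872 mile (4 s.f.).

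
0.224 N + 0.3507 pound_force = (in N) 0.224 N is already in N. 1 pound_force = 4.4482216 N, so 0.3507 pound_force = 0.3507 * 4.4482216 = 1.5599913 N. Sum: 0.224 + 1.5599913 = 1.7839913 N. Result: 1.7839913 N ≈ 1.784 N (4 s.f.). Final answer: 1.784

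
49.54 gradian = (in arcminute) 1 gradian = 0.015707963 rad, so 49.54 gradian = 49.54 * 0.015707963 = 0.7781725 rad. 1 arcminute = 0.00029088821 rad, so 0.7781725 rad = 0.7781725 / 0.00029088821 = 2675.16 arcminute ≈ 2675 arcminute (4 s.f.). Final answer: 2675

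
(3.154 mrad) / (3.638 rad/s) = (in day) 1.003e-08. Check: 1 mrad = 0.001 rad, so 3.154 mrad = 3.154 * 0.001 = 0.003154 rad. 3.638 rad/s is already in rad/s. Combine: 0.003154 rad / 3.638 rad/s = 0.00086695987 s. 1 day = 86400 s, so 0.00086695987 s = 0.00086695987 / 86400 = 1.0034258e-08 day ≈ 1.003e-08 day (4 s.f.).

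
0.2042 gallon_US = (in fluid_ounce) 26.14. Check: 1 gallon_US = 0.0037854118 m^3, so 0.2042 gallon_US = 0.2042 * 0.0037854118 = 0.00077298109 m^3. 1 fluid_ounce = 2.957353e-05 m^3, so 0.00077298109 m^3 = 0.00077298109 / 2.957353e-05 = 26.1376 fluid_ounce ≈ 26.14 fluid_ounce (4 s.f.).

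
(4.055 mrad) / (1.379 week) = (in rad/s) 1 mrad = 0.001 rad, so 4.055 mrad = 4.055 * 0.001 = 0.004055 rad. 1 week = 604800 s, so 1.379 week = 1.379 * 604800 = 834019.2 s. Combine: 0.004055 rad / 834019.2 s = 4.8619984e-09 rad/s. Result: 4.8619984e-09 rad/s ≈ 4.862e-09 rad/s (4 s.f.). Final answer: 4.862e-09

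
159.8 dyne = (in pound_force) 1 dyne = 1e-05 N, so 159.8 dyne = 159.8 * 1e-05 = 0.001598 N. 1 pound_force = 4.4482216 N, so 0.001598 N = 0.001598 / 4.4482216 = 0.00035924469 pound_force ≈ 0.0003592 pound_force (4 s.f.). Final answer: 0.0003592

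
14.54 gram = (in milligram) 1 gram = 0.001 kg, so 14.54 gram = 14.54 * 0.001 = 0.01454 kg. 1 milligram = 1e-06 kg, so 0.01454 kg = 0.01454 / 1e-06 = 14540 milligram ≈ 1.454e+04 milligram (4 s.f.). Final answer: 1.454e+04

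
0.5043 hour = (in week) 0.003002. Check: 1 hour = 3600 s, so 0.5043 hour = 0.5043 * 3600 = 1815.48 s. 1 week = 604800 s, so 1815.48 s = 1815.48 / 604800 = 0.0030017857 week ≈ 0.003002 week (4 s.f.).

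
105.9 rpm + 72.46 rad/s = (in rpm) 1 rpm = 0.10471976 rad/s, so 105.9 rpm = 105.9 * 0.10471976 = 11.089822 rad/s. 72.46 rad/s is already in rad/s. Sum: 11.089822 + 72.46 = 83.549822 rad/s. 1 rpm = 0.10471976 rad/s, so 83.549822 rad/s = 83.549822 / 0.10471976 = 797.84203 rpm ≈ 797.8 rpm (4 s.f.). Final answer: 797.8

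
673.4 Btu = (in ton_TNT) 1 Btu = 1055.0559 J, so 673.4 Btu = 673.4 * 1055.0559 = 710474.61 J. 1 ton_TNT = 4.184e+09 J, so 710474.61 J = 710474.61 / 4.184e+09 = 0.00016980751 ton_TNT ≈ 0.0001698 ton_TNT (4 s.f.). Final answer: 0.0001698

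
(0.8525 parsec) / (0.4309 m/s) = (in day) 7.066e+11. Check: 1 parsec = 3.0856776e+16 m, so 0.8525 parsec = 0.8525 * 3.0856776e+16 = 2.6305401e+16 m. 0.4309 m/s is already in m/s. Combine: 2.6305401e+16 m / 0.4309 m/s = 6.1047578e+16 s. 1 day = 86400 s, so 6.1047578e+16 s = 6.1047578e+16 / 86400 = 7.0656919e+11 day ≈ 7.066e+11 day (4 s.f.).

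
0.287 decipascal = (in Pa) 0.0287. Check: 1 decipascal = 0.1 Pa, so 0.287 decipascal = 0.287 * 0.1 = 0.0287 Pa. Result: 0.0287 Pa.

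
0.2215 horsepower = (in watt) 1 horsepower = 745.69987 W, so 0.2215 horsepower = 0.2215 * 745.69987 = 165.17252 W. 165.17252 W = 165.17252 watt ≈ 165.2 watt (4 s.f.). Final answer: 165.2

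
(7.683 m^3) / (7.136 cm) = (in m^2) 7.683 m^3 is already in m^3. 1 cm = 0.01 m, so 7.136 cm = 7.136 * 0.01 = 0.07136 m. Combine: 7.683 m^3 / 0.07136 m = 107.66536 m^2. Result: 107.66536 m^2 ≈ 107.7 m^2 (4 s.f.). Final answer: 107.7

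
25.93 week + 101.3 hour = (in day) 1 week = 604800 s, so 25.93 week = 25.93 * 604800 = 15682464 s. 1 hour = 3600 s, so 101.3 hour = 101.3 * 3600 = 364680 s. Sum: 15682464 + 364680 = 16047144 s. 1 day = 86400 s, so 16047144 s = 16047144 / 86400 = 185.73083 day ≈ 185.7 day (4 s.f.). Final answer: 185.7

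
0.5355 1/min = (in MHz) 8.925e-09. Check: 1 1/min = 0.016666667 Hz, so 0.5355 1/min = 0.5355 * 0.016666667 = 0.008925 Hz. 1 MHz = 1000000 Hz, so 0.008925 Hz = 0.008925 / 1000000 = 8.925e-09 MHz.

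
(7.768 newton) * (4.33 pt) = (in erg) 1.187e+05. Check: 7.768 newton = 7.768 N. 1 pt = 0.00035277778 m, so 4.33 pt = 4.33 * 0.00035277778 = 0.0015275278 m. Combine: 7.768 N * 0.0015275278 m = 0.011865836 J. 1 erg = 1e-07 J, so 0.011865836 J = 0.011865836 / 1e-07 = 118658.36 erg ≈ 1.187e+05 erg (4 s.f.).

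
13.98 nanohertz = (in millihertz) 1.398e-05. Check: 1 nanohertz = 1e-09 Hz, so 13.98 nanohertz = 13.98 * 1e-09 = 1.398e-08 Hz. 1 millihertz = 0.001 Hz, so 1.398e-08 Hz = 1.398e-08 / 0.001 = 1.398e-05 millihertz.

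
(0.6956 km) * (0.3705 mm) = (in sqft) 1 km = 1000 m, so 0.6956 km = 0.6956 * 1000 = 695.6 m. 1 mm = 0.001 m, so 0.3705 mm = 0.3705 * 0.001 = 0.0003705 m. Combine: 695.6 m * 0.0003705 m = 0.2577198 m^2. 1 sqft = 0.09290304 m^2, so 0.2577198 m^2 = 0.2577198 / 0.09290304 = 2.7740728 sqft ≈ 2.774 sqft (4 s.f.). Final answer: 2.774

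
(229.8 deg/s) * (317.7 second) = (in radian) 1274. Check: 1 deg/s = 0.017453293 rad/s, so 229.8 deg/s = 229.8 * 0.017453293 = 4.0107666 rad/s. 317.7 second = 317.7 s. Combine: 4.0107666 rad/s * 317.7 s = 1274.2206 rad. 1274.2206 rad = 1274.2206 radian ≈ 1274 radian (4 s.f.).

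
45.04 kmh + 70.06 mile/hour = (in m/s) 43.83. Check: 1 kmh = 0.27777778 m/s, so 45.04 kmh = 45.04 * 0.27777778 = 12.511111 m/s. 1 mile/hour = 0.44704 m/s, so 70.06 mile/hour = 70.06 * 0.44704 = 31.319622 m/s. Sum: 12.511111 + 31.319622 = 43.830734 m/s. Result: 43.830734 m/s ≈ 43.83 m/s (4 s.f.).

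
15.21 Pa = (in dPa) 152.1. Check: 1 dPa = 0.1 Pa, so 15.21 Pa = 15.21 / 0.1 = 152.1 dPa.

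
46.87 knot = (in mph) 1 knot = 0.51444444 m/s, so 46.87 knot = 46.87 * 0.51444444 = 24.112011 m/s. 1 mph = 0.44704 m/s, so 24.112011 m/s = 24.112011 / 0.44704 = 53.937033 mph ≈ 53.94 mph (4 s.f.). Final answer: 53.94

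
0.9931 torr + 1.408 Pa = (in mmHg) 1 torr = 133.32237 Pa, so 0.9931 torr = 0.9931 * 133.32237 = 132.40244 Pa. 1.408 Pa is already in Pa. Sum: 132.40244 + 1.408 = 133.81044 Pa. 1 mmHg = 133.32237 Pa, so 133.81044 Pa = 133.81044 / 133.32237 = 1.0036609 mmHg ≈ 1.004 mmHg (4 s.f.). Final answer: 1.004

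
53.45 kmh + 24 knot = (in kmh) 1 kmh = 0.27777778 m/s, so 53.45 kmh = 53.45 * 0.27777778 = 14.847222 m/s. 1 knot = 0.51444444 m/s, so 24 knot = 24 * 0.51444444 = 12.346667 m/s. Sum: 14.847222 + 12.346667 = 27.193889 m/s. 1 kmh = 0.27777778 m/s, so 27.193889 m/s = 27.193889 / 0.27777778 = 97.898 kmh ≈ 97.9 kmh (4 s.f.). Final answer: 97.9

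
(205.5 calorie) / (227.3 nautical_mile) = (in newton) 0.002043. Check: 1 calorie = 4.184 J, so 205.5 calorie = 205.5 * 4.184 = 859.812 J. 1 nautical_mile = 1852 m, so 227.3 nautical_mile = 227.3 * 1852 = 420959.6 m. Combine: 859.812 J / 420959.6 m = 0.0020425048 N. 0.0020425048 N = 0.0020425048 newton ≈ 0.002043 newton (4 s.f.).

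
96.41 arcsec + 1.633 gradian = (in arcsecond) 5387. Check: 1 arcsec = 4.8481368e-06 rad, so 96.41 arcsec = 96.41 * 4.8481368e-06 = 0.00046740887 rad. 1 gradian = 0.015707963 rad, so 1.633 gradian = 1.633 * 0.015707963 = 0.025651104 rad. Sum: 0.00046740887 + 0.025651104 = 0.026118513 rad. 1 arcsecond = 4.8481368e-06 rad, so 0.026118513 rad = 0.026118513 / 4.8481368e-06 = 5387.33 arcsecond ≈ 5387 arcsecond (4 s.f.).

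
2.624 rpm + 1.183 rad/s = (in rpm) 13.92. Check: 1 rpm = 0.10471976 rad/s, so 2.624 rpm = 2.624 * 0.10471976 = 0.27478464 rad/s. 1.183 rad/s is already in rad/s. Sum: 0.27478464 + 1.183 = 1.4577846 rad/s. 1 rpm = 0.10471976 rad/s, so 1.4577846 rad/s = 1.4577846 / 0.10471976 = 13.920818 rpm ≈ 13.92 rpm (4 s.f.).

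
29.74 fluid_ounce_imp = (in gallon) 1 fluid_ounce_imp = 2.8413063e-05 m^3, so 29.74 fluid_ounce_imp = 29.74 * 2.8413063e-05 = 0.00084500448 m^3. 1 gallon = 0.0037854118 m^3, so 0.00084500448 m^3 = 0.00084500448 / 0.0037854118 = 0.22322657 gallon ≈ 0.2232 gallon (4 s.f.). Final answer: 0.2232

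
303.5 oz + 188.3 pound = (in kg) 1 oz = 0.028349523 kg, so 303.5 oz = 303.5 * 0.028349523 = 8.6040803 kg. 1 pound = 0.45359237 kg, so 188.3 pound = 188.3 * 0.45359237 = 85.411443 kg. Sum: 8.6040803 + 85.411443 = 94.015524 kg. Result: 94.015524 kg ≈ 94.02 kg (4 s.f.). Final answer: 94.02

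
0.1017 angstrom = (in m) 1.017e-11. Check: 1 angstrom = 1e-10 m, so 0.1017 angstrom = 0.1017 * 1e-10 = 1.017e-11 m. Result: 1.017e-11 m.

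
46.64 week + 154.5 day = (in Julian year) 1 week = 604800 s, so 46.64 week = 46.64 * 604800 = 28207872 s. 1 day = 86400 s, so 154.5 day = 154.5 * 86400 = 13348800 s. Sum: 28207872 + 13348800 = 41556672 s. 1 Julian year = 31557600 s, so 41556672 s = 41556672 / 31557600 = 1.3168515 Julian year ≈ 1.317 Julian year (4 s.f.). Final answer: 1.317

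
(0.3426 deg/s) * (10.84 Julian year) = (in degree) 1 deg/s = 0.017453293 rad/s, so 0.3426 deg/s = 0.3426 * 0.017453293 = 0.005979498 rad/s. 1 Julian year = 31557600 s, so 10.84 Julian year = 10.84 * 31557600 = 3.4208438e+08 s. Combine: 0.005979498 rad/s * 3.4208438e+08 s = 2045492.9 rad. 1 degree = 0.017453293 rad, so 2045492.9 rad = 2045492.9 / 0.017453293 = 1.1719811e+08 degree ≈ 1.172e+08 degree (4 s.f.). Final answer: 1.172e+08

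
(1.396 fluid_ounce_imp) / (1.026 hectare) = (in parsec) 1.253e-25. Check: 1 fluid_ounce_imp = 2.8413063e-05 m^3, so 1.396 fluid_ounce_imp = 1.396 * 2.8413063e-05 = 3.9664635e-05 m^3. 1 hectare = 10000 m^2, so 1.026 hectare = 1.026 * 10000 = 10260 m^2. Combine: 3.9664635e-05 m^3 / 10260 m^2 = 3.8659489e-09 m. 1 parsec = 3.0856776e+16 m, so 3.8659489e-09 m = 3.8659489e-09 / 3.0856776e+16 = 1.2528687e-25 parsec ≈ 1.253e-25 parsec (4 s.f.).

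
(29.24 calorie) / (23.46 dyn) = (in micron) 5.215e+11. Check: 1 calorie = 4.184 J, so 29.24 calorie = 29.24 * 4.184 = 122.34016 J. 1 dyn = 1e-05 N, so 23.46 dyn = 23.46 * 1e-05 = 0.0002346 N. Combine: 122.34016 J / 0.0002346 N = 521484.06 m. 1 micron = 1e-06 m, so 521484.06 m = 521484.06 / 1e-06 = 5.2148406e+11 micron ≈ 5.215e+11 micron (4 s.f.).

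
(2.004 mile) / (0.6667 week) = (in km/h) 0.02879. Check: 1 mile = 1609.344 m, so 2.004 mile = 2.004 * 1609.344 = 3225.1254 m. 1 week = 604800 s, so 0.6667 week = 0.6667 * 604800 = 403220.16 s. Combine: 3225.1254 m / 403220.16 s = 0.0079984229 m/s. 1 km/h = 0.27777778 m/s, so 0.0079984229 m/s = 0.0079984229 / 0.27777778 = 0.028794323 km/h ≈ 0.02879 km/h (4 s.f.).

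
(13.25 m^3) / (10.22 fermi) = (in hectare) 1.296e+11. Check: 13.25 m^3 is already in m^3. 1 fermi = 1e-15 m, so 10.22 fermi = 10.22 * 1e-15 = 1.022e-14 m. Combine: 13.25 m^3 / 1.022e-14 m = 1.2964775e+15 m^2. 1 hectare = 10000 m^2, so 1.2964775e+15 m^2 = 1.2964775e+15 / 10000 = 1.2964775e+11 hectare ≈ 1.296e+11 hectare (4 s.f.).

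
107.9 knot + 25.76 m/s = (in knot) 158. Check: 1 knot = 0.51444444 m/s, so 107.9 knot = 107.9 * 0.51444444 = 55.508556 m/s. 25.76 m/s is already in m/s. Sum: 55.508556 + 25.76 = 81.268556 m/s. 1 knot = 0.51444444 m/s, so 81.268556 m/s = 81.268556 / 0.51444444 = 157.97343 knot ≈ 158 knot (4 s.f.).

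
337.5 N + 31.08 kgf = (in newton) 642.3. Check: 337.5 N is already in N. 1 kgf = 9.80665 N, so 31.08 kgf = 31.08 * 9.80665 = 304.79068 N. Sum: 337.5 + 304.79068 = 642.29068 N. 642.29068 N = 642.29068 newton ≈ 642.3 newton (4 s.f.).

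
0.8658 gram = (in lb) 1 gram = 0.001 kg, so 0.8658 gram = 0.8658 * 0.001 = 0.0008658 kg. 1 lb = 0.45359237 kg, so 0.0008658 kg = 0.0008658 / 0.45359237 = 0.0019087623 lb ≈ 0.001909 lb (4 s.f.). Final answer: 0.001909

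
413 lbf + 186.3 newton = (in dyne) 1 lbf = 4.4482216 N, so 413 lbf = 413 * 4.4482216 = 1837.1155 N. 186.3 newton = 186.3 N. Sum: 1837.1155 + 186.3 = 2023.4155 N. 1 dyne = 1e-05 N, so 2023.4155 N = 2023.4155 / 1e-05 = 2.0234155e+08 dyne ≈ 2.023e+08 dyne (4 s.f.). Final answer: 2.023e+08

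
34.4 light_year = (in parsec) 10.55. Check: 1 light_year = 9.4607305e+15 m, so 34.4 light_year = 34.4 * 9.4607305e+15 = 3.2544913e+17 m. 1 parsec = 3.0856776e+16 m, so 3.2544913e+17 m = 3.2544913e+17 / 3.0856776e+16 = 10.547088 parsec ≈ 10.55 parsec (4 s.f.).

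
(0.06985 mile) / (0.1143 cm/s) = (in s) 1 mile = 1609.344 m, so 0.06985 mile = 0.06985 * 1609.344 = 112.41268 m. 1 cm/s = 0.01 m/s, so 0.1143 cm/s = 0.1143 * 0.01 = 0.001143 m/s. Combine: 112.41268 m / 0.001143 m/s = 98348.8 s. Result: 98348.8 s ≈ 9.835e+04 s (4 s.f.). Final answer: 9.835e+04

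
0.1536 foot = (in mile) 1 foot = 0.3048 m, so 0.1536 foot = 0.1536 * 0.3048 = 0.04681728 m. 1 mile = 1609.344 m, so 0.04681728 m = 0.04681728 / 1609.344 = 2.9090909e-05 mile ≈ 2.909e-05 mile (4 s.f.). Final answer: 2.909e-05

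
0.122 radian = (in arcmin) 0.122 radian = 0.122 rad. 1 arcmin = 0.00029088821 rad, so 0.122 rad = 0.122 / 0.00029088821 = 419.40511 arcmin ≈ 419.4 arcmin (4 s.f.). Final answer: 419.4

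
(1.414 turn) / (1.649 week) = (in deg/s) 0.0005104. Check: 1 turn = 6.2831853 rad, so 1.414 turn = 1.414 * 6.2831853 = 8.884424 rad. 1 week = 604800 s, so 1.649 week = 1.649 * 604800 = 997315.2 s. Combine: 8.884424 rad / 997315.2 s = 8.9083411e-06 rad/s. 1 deg/s = 0.017453293 rad/s, so 8.9083411e-06 rad/s = 8.9083411e-06 / 0.017453293 = 0.00051041035 deg/s ≈ 0.0005104 deg/s (4 s.f.).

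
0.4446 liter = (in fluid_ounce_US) 1 liter = 0.001 m^3, so 0.4446 liter = 0.4446 * 0.001 = 0.0004446 m^3. 1 fluid_ounce_US = 2.957353e-05 m^3, so 0.0004446 m^3 = 0.0004446 / 2.957353e-05 = 15.033714 fluid_ounce_US ≈ 15.03 fluid_ounce_US (4 s.f.). Final answer: 15.03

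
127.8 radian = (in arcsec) 127.8 radian = 127.8 rad. 1 arcsec = 4.8481368e-06 rad, so 127.8 rad = 127.8 / 4.8481368e-06 = 26360642 arcsec ≈ 2.636e+07 arcsec (4 s.f.). Final answer: 2.636e+07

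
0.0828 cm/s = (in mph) 0.001852. Check: 1 cm/s = 0.01 m/s, so 0.0828 cm/s = 0.0828 * 0.01 = 0.000828 m/s. 1 mph = 0.44704 m/s, so 0.000828 m/s = 0.000828 / 0.44704 = 0.0018521832 mph ≈ 0.001852 mph (4 s.f.).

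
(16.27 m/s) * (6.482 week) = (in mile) 3.963e+04. Check: 16.27 m/s is already in m/s. 1 week = 604800 s, so 6.482 week = 6.482 * 604800 = 3920313.6 s. Combine: 16.27 m/s * 3920313.6 s = 63783502 m. 1 mile = 1609.344 m, so 63783502 m = 63783502 / 1609.344 = 39633.231 mile ≈ 3.963e+04 mile (4 s.f.).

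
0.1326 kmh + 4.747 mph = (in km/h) 1 kmh = 0.27777778 m/s, so 0.1326 kmh = 0.1326 * 0.27777778 = 0.036833333 m/s. 1 mph = 0.44704 m/s, so 4.747 mph = 4.747 * 0.44704 = 2.1220989 m/s. Sum: 0.036833333 + 2.1220989 = 2.1589322 m/s. 1 km/h = 0.27777778 m/s, so 2.1589322 m/s = 2.1589322 / 0.27777778 = 7.772156 km/h ≈ 7.772 km/h (4 s.f.). Final answer: 7.772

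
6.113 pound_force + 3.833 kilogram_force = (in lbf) 1 pound_force = 4.4482216 N, so 6.113 pound_force = 6.113 * 4.4482216 = 27.191979 N. 1 kilogram_force = 9.80665 N, so 3.833 kilogram_force = 3.833 * 9.80665 = 37.588889 N. Sum: 27.191979 + 37.588889 = 64.780868 N. 1 lbf = 4.4482216 N, so 64.780868 N = 64.780868 / 4.4482216 = 14.563319 lbf ≈ 14.56 lbf (4 s.f.). Final answer: 14.56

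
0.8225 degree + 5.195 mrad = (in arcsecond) 4033. Check: 1 degree = 0.017453293 rad, so 0.8225 degree = 0.8225 * 0.017453293 = 0.014355333 rad. 1 mrad = 0.001 rad, so 5.195 mrad = 5.195 * 0.001 = 0.005195 rad. Sum: 0.014355333 + 0.005195 = 0.019550333 rad. 1 arcsecond = 4.8481368e-06 rad, so 0.019550333 rad = 0.019550333 / 4.8481368e-06 = 4032.5457 arcsecond ≈ 4033 arcsecond (4 s.f.).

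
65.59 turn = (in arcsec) 8.5e+07. Check: 1 turn = 6.2831853 rad, so 65.59 turn = 65.59 * 6.2831853 = 412.11412 rad. 1 arcsec = 4.8481368e-06 rad, so 412.11412 rad = 412.11412 / 4.8481368e-06 = 85004640 arcsec ≈ 8.5e+07 arcsec (4 s.f.).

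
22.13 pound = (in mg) 1 pound = 0.45359237 kg, so 22.13 pound = 22.13 * 0.45359237 = 10.037999 kg. 1 mg = 1e-06 kg, so 10.037999 kg = 10.037999 / 1e-06 = 10037999 mg ≈ 1.004e+07 mg (4 s.f.). Final answer: 1.004e+07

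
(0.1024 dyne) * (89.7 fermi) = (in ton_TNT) 1 dyne = 1e-05 N, so 0.1024 dyne = 0.1024 * 1e-05 = 1.024e-06 N. 1 fermi = 1e-15 m, so 89.7 fermi = 89.7 * 1e-15 = 8.97e-14 m. Combine: 1.024e-06 N * 8.97e-14 m = 9.18528e-20 J. 1 ton_TNT = 4.184e+09 J, so 9.18528e-20 J = 9.18528e-20 / 4.184e+09 = 2.1953346e-29 ton_TNT ≈ 2.195e-29 ton_TNT (4 s.f.). Final answer: 2.195e-29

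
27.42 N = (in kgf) 1 kgf = 9.80665 N, so 27.42 N = 27.42 / 9.80665 = 2.7960619 kgf ≈ 2.796 kgf (4 s.f.). Final answer: 2.796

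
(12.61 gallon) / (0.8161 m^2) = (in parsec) 1 gallon = 0.0037854118 m^3, so 12.61 gallon = 12.61 * 0.0037854118 = 0.047734043 m^3. 0.8161 m^2 is already in m^2. Combine: 0.047734043 m^3 / 0.8161 m^2 = 0.058490433 m. 1 parsec = 3.0856776e+16 m, so 0.058490433 m = 0.058490433 / 3.0856776e+16 = 1.8955458e-18 parsec ≈ 1.896e-18 parsec (4 s.f.). Final answer: 1.896e-18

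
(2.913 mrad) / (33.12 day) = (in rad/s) 1 mrad = 0.001 rad, so 2.913 mrad = 2.913 * 0.001 = 0.002913 rad. 1 day = 86400 s, so 33.12 day = 33.12 * 86400 = 2861568 s. Combine: 0.002913 rad / 2861568 s = 1.0179734e-09 rad/s. Result: 1.0179734e-09 rad/s ≈ 1.018e-09 rad/s (4 s.f.). Final answer: 1.018e-09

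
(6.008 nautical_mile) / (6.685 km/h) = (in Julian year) 0.0001899. Check: 1 nautical_mile = 1852 m, so 6.008 nautical_mile = 6.008 * 1852 = 11126.816 m. 1 km/h = 0.27777778 m/s, so 6.685 km/h = 6.685 * 0.27777778 = 1.8569444 m/s. Combine: 11126.816 m / 1.8569444 m/s = 5992.0026 s. 1 Julian year = 31557600 s, so 5992.0026 s = 5992.0026 / 31557600 = 0.00018987511 Julian year ≈ 0.0001899 Julian year (4 s.f.).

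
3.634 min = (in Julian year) 1 min = 60 s, so 3.634 min = 3.634 * 60 = 218.04 s. 1 Julian year = 31557600 s, so 218.04 s = 218.04 / 31557600 = 6.9092707e-06 Julian year ≈ 6.909e-06 Julian year (4 s.f.). Final answer: 6.909e-06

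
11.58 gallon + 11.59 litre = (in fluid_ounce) 1 gallon = 0.0037854118 m^3, so 11.58 gallon = 11.58 * 0.0037854118 = 0.043835068 m^3. 1 litre = 0.001 m^3, so 11.59 litre = 11.59 * 0.001 = 0.01159 m^3. Sum: 0.043835068 + 0.01159 = 0.055425068 m^3. 1 fluid_ounce = 2.957353e-05 m^3, so 0.055425068 m^3 = 0.055425068 / 2.957353e-05 = 1874.1445 fluid_ounce ≈ 1874 fluid_ounce (4 s.f.). Final answer: 1874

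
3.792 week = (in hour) 637.1. Check: 1 week = 604800 s, so 3.792 week = 3.792 * 604800 = 2293401.6 s. 1 hour = 3600 s, so 2293401.6 s = 2293401.6 / 3600 = 637.056 hour ≈ 637.1 hour (4 s.f.).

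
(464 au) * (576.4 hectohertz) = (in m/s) 4.001e+18. Check: 1 au = 1.4959787e+11 m, so 464 au = 464 * 1.4959787e+11 = 6.9413412e+13 m. 1 hectohertz = 100 Hz, so 576.4 hectohertz = 576.4 * 100 = 57640 Hz. Combine: 6.9413412e+13 m * 57640 Hz = 4.0009891e+18 m/s. Result: 4.0009891e+18 m/s ≈ 4.001e+18 m/s (4 s.f.).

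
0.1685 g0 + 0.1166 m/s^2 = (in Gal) 176.9. Check: 1 g0 = 9.80665 m/s^2, so 0.1685 g0 = 0.1685 * 9.80665 = 1.6524205 m/s^2. 0.1166 m/s^2 is already in m/s^2. Sum: 1.6524205 + 0.1166 = 1.7690205 m/s^2. 1 Gal = 0.01 m/s^2, so 1.7690205 m/s^2 = 1.7690205 / 0.01 = 176.90205 Gal ≈ 176.9 Gal (4 s.f.).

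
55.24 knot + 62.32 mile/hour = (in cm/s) 5628. Check: 1 knot = 0.51444444 m/s, so 55.24 knot = 55.24 * 0.51444444 = 28.417911 m/s. 1 mile/hour = 0.44704 m/s, so 62.32 mile/hour = 62.32 * 0.44704 = 27.859533 m/s. Sum: 28.417911 + 27.859533 = 56.277444 m/s. 1 cm/s = 0.01 m/s, so 56.277444 m/s = 56.277444 / 0.01 = 5627.7444 cm/s ≈ 5628 cm/s (4 s.f.).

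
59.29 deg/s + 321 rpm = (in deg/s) 1 deg/s = 0.017453293 rad/s, so 59.29 deg/s = 59.29 * 0.017453293 = 1.0348057 rad/s. 1 rpm = 0.10471976 rad/s, so 321 rpm = 321 * 0.10471976 = 33.615041 rad/s. Sum: 1.0348057 + 33.615041 = 34.649847 rad/s. 1 deg/s = 0.017453293 rad/s, so 34.649847 rad/s = 34.649847 / 0.017453293 = 1985.29 deg/s ≈ 1985 deg/s (4 s.f.). Final answer: 1985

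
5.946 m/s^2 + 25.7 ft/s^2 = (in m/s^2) 5.946 m/s^2 is already in m/s^2. 1 ft/s^2 = 0.3048 m/s^2, so 25.7 ft/s^2 = 25.7 * 0.3048 = 7.83336 m/s^2. Sum: 5.946 + 7.83336 = 13.77936 m/s^2. Result: 13.77936 m/s^2 ≈ 13.78 m/s^2 (4 s.f.). Final answer: 13.78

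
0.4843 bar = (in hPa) 1 bar = 100000 Pa, so 0.4843 bar = 0.4843 * 100000 = 48430 Pa. 1 hPa = 100 Pa, so 48430 Pa = 48430 / 100 = 484.3 hPa. Final answer: 484.3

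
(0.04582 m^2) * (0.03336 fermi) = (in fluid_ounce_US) 5.169e-14. Check: 0.04582 m^2 is already in m^2. 1 fermi = 1e-15 m, so 0.03336 fermi = 0.03336 * 1e-15 = 3.336e-17 m. Combine: 0.04582 m^2 * 3.336e-17 m = 1.5285552e-18 m^3. 1 fluid_ounce_US = 2.957353e-05 m^3, so 1.5285552e-18 m^3 = 1.5285552e-18 / 2.957353e-05 = 5.16866e-14 fluid_ounce_US ≈ 5.169e-14 fluid_ounce_US (4 s.f.).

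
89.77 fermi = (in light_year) 1 fermi = 1e-15 m, so 89.77 fermi = 89.77 * 1e-15 = 8.977e-14 m. 1 light_year = 9.4607305e+15 m, so 8.977e-14 m = 8.977e-14 / 9.4607305e+15 = 9.4886965e-30 light_year ≈ 9.489e-30 light_year (4 s.f.). Final answer: 9.489e-30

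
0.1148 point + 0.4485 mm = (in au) 3.269e-15. Check: 1 point = 0.00035277778 m, so 0.1148 point = 0.1148 * 0.00035277778 = 4.0498889e-05 m. 1 mm = 0.001 m, so 0.4485 mm = 0.4485 * 0.001 = 0.0004485 m. Sum: 4.0498889e-05 + 0.0004485 = 0.00048899889 m. 1 au = 1.4959787e+11 m, so 0.00048899889 m = 0.00048899889 / 1.4959787e+11 = 3.2687557e-15 au ≈ 3.269e-15 au (4 s.f.).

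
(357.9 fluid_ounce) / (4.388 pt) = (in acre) 0.00169. Check: 1 fluid_ounce = 2.957353e-05 m^3, so 357.9 fluid_ounce = 357.9 * 2.957353e-05 = 0.010584366 m^3. 1 pt = 0.00035277778 m, so 4.388 pt = 4.388 * 0.00035277778 = 0.0015479889 m. Combine: 0.010584366 m^3 / 0.0015479889 m = 6.837495 m^2. 1 acre = 4046.8564 m^2, so 6.837495 m^2 = 6.837495 / 4046.8564 = 0.0016895818 acre ≈ 0.00169 acre (4 s.f.).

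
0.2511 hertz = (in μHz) 0.2511 hertz = 0.2511 Hz. 1 μHz = 1e-06 Hz, so 0.2511 Hz = 0.2511 / 1e-06 = 251100 μHz ≈ 2.511e+05 μHz (4 s.f.). Final answer: 2.511e+05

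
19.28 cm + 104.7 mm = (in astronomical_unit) 1.989e-12. Check: 1 cm = 0.01 m, so 19.28 cm = 19.28 * 0.01 = 0.1928 m. 1 mm = 0.001 m, so 104.7 mm = 104.7 * 0.001 = 0.1047 m. Sum: 0.1928 + 0.1047 = 0.2975 m. 1 astronomical_unit = 1.4959787e+11 m, so 0.2975 m = 0.2975 / 1.4959787e+11 = 1.9886647e-12 astronomical_unit ≈ 1.989e-12 astronomical_unit (4 s.f.).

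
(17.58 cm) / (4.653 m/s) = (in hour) 1 cm = 0.01 m, so 17.58 cm = 17.58 * 0.01 = 0.1758 m. 4.653 m/s is already in m/s. Combine: 0.1758 m / 4.653 m/s = 0.037782076 s. 1 hour = 3600 s, so 0.037782076 s = 0.037782076 / 3600 = 1.0495021e-05 hour ≈ 1.05e-05 hour (4 s.f.). Final answer: 1.05e-05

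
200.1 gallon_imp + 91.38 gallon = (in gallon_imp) 276.2. Check: 1 gallon_imp = 0.00454609 m^3, so 200.1 gallon_imp = 200.1 * 0.00454609 = 0.90967261 m^3. 1 gallon = 0.0037854118 m^3, so 91.38 gallon = 91.38 * 0.0037854118 = 0.34591093 m^3. Sum: 0.90967261 + 0.34591093 = 1.2555835 m^3. 1 gallon_imp = 0.00454609 m^3, so 1.2555835 m^3 = 1.2555835 / 0.00454609 = 276.18977 gallon_imp ≈ 276.2 gallon_imp (4 s.f.).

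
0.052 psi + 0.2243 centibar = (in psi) 1 psi = 6894.7573 Pa, so 0.052 psi = 0.052 * 6894.7573 = 358.52738 Pa. 1 centibar = 1000 Pa, so 0.2243 centibar = 0.2243 * 1000 = 224.3 Pa. Sum: 358.52738 + 224.3 = 582.82738 Pa. 1 psi = 6894.7573 Pa, so 582.82738 Pa = 582.82738 / 6894.7573 = 0.084531965 psi ≈ 0.08453 psi (4 s.f.). Final answer: 0.08453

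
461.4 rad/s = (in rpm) 4406. Check: 1 rpm = 0.10471976 rad/s, so 461.4 rad/s = 461.4 / 0.10471976 = 4406.0454 rpm ≈ 4406 rpm (4 s.f.).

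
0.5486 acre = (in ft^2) 2.39e+04. Check: 1 acre = 4046.8564 m^2, so 0.5486 acre = 0.5486 * 4046.8564 = 2220.1054 m^2. 1 ft^2 = 0.09290304 m^2, so 2220.1054 m^2 = 2220.1054 / 0.09290304 = 23897.016 ft^2 ≈ 2.39e+04 ft^2 (4 s.f.).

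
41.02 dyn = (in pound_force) 9.222e-05. Check: 1 dyn = 1e-05 N, so 41.02 dyn = 41.02 * 1e-05 = 0.0004102 N. 1 pound_force = 4.4482216 N, so 0.0004102 N = 0.0004102 / 4.4482216 = 9.2216628e-05 pound_force ≈ 9.222e-05 pound_force (4 s.f.).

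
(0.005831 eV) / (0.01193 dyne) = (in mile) 4.866e-18. Check: 1 eV = 1.6021766e-19 J, so 0.005831 eV = 0.005831 * 1.6021766e-19 = 9.342292e-22 J. 1 dyne = 1e-05 N, so 0.01193 dyne = 0.01193 * 1e-05 = 1.193e-07 N. Combine: 9.342292e-22 J / 1.193e-07 N = 7.8309237e-15 m. 1 mile = 1609.344 m, so 7.8309237e-15 m = 7.8309237e-15 / 1609.344 = 4.8659104e-18 mile ≈ 4.866e-18 mile (4 s.f.).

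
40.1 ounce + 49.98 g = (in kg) 1 ounce = 0.028349523 kg, so 40.1 ounce = 40.1 * 0.028349523 = 1.1368159 kg. 1 g = 0.001 kg, so 49.98 g = 49.98 * 0.001 = 0.04998 kg. Sum: 1.1368159 + 0.04998 = 1.1867959 kg. Result: 1.1867959 kg ≈ 1.187 kg (4 s.f.). Final answer: 1.187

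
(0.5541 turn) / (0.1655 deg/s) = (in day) 1 turn = 6.2831853 rad, so 0.5541 turn = 0.5541 * 6.2831853 = 3.481513 rad. 1 deg/s = 0.017453293 rad/s, so 0.1655 deg/s = 0.1655 * 0.017453293 = 0.0028885199 rad/s. Combine: 3.481513 rad / 0.0028885199 rad/s = 1205.2931 s. 1 day = 86400 s, so 1205.2931 s = 1205.2931 / 86400 = 0.013950151 day ≈ 0.01395 day (4 s.f.). Final answer: 0.01395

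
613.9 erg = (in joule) 1 erg = 1e-07 J, so 613.9 erg = 613.9 * 1e-07 = 6.139e-05 J. 6.139e-05 J = 6.139e-05 joule. Final answer: 6.139e-05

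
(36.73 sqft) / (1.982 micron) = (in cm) 1 sqft = 0.09290304 m^2, so 36.73 sqft = 36.73 * 0.09290304 = 3.4123287 m^2. 1 micron = 1e-06 m, so 1.982 micron = 1.982 * 1e-06 = 1.982e-06 m. Combine: 3.4123287 m^2 / 1.982e-06 m = 1721659.3 m. 1 cm = 0.01 m, so 1721659.3 m = 1721659.3 / 0.01 = 1.7216593e+08 cm ≈ 1.722e+08 cm (4 s.f.). Final answer: 1.722e+08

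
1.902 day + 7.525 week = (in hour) 1 day = 86400 s, so 1.902 day = 1.902 * 86400 = 164332.8 s. 1 week = 604800 s, so 7.525 week = 7.525 * 604800 = 4551120 s. Sum: 164332.8 + 4551120 = 4715452.8 s. 1 hour = 3600 s, so 4715452.8 s = 4715452.8 / 3600 = 1309.848 hour ≈ 1310 hour (4 s.f.). Final answer: 1310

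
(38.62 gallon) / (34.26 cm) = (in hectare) 4.267e-05. Check: 1 gallon = 0.0037854118 m^3, so 38.62 gallon = 38.62 * 0.0037854118 = 0.1461926 m^3. 1 cm = 0.01 m, so 34.26 cm = 34.26 * 0.01 = 0.3426 m. Combine: 0.1461926 m^3 / 0.3426 m = 0.42671513 m^2. 1 hectare = 10000 m^2, so 0.42671513 m^2 = 0.42671513 / 10000 = 4.2671513e-05 hectare ≈ 4.267e-05 hectare (4 s.f.).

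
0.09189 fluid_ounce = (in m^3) 2.718e-06. Check: 1 fluid_ounce = 2.957353e-05 m^3, so 0.09189 fluid_ounce = 0.09189 * 2.957353e-05 = 2.7175116e-06 m^3. Result: 2.7175116e-06 m^3 ≈ 2.718e-06 m^3 (4 s.f.).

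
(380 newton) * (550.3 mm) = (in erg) 380 newton = 380 N. 1 mm = 0.001 m, so 550.3 mm = 550.3 * 0.001 = 0.5503 m. Combine: 380 N * 0.5503 m = 209.114 J. 1 erg = 1e-07 J, so 209.114 J = 209.114 / 1e-07 = 2.09114e+09 erg ≈ 2.091e+09 erg (4 s.f.). Final answer: 2.091e+09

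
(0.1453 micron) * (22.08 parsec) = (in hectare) 9.9e+06. Check: 1 micron = 1e-06 m, so 0.1453 micron = 0.1453 * 1e-06 = 1.453e-07 m. 1 parsec = 3.0856776e+16 m, so 22.08 parsec = 22.08 * 3.0856776e+16 = 6.8131761e+17 m. Combine: 1.453e-07 m * 6.8131761e+17 m = 9.8995449e+10 m^2. 1 hectare = 10000 m^2, so 9.8995449e+10 m^2 = 9.8995449e+10 / 10000 = 9899544.9 hectare ≈ 9.9e+06 hectare (4 s.f.).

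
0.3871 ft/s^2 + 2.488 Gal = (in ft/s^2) 1 ft/s^2 = 0.3048 m/s^2, so 0.3871 ft/s^2 = 0.3871 * 0.3048 = 0.11798808 m/s^2. 1 Gal = 0.01 m/s^2, so 2.488 Gal = 2.488 * 0.01 = 0.02488 m/s^2. Sum: 0.11798808 + 0.02488 = 0.14286808 m/s^2. 1 ft/s^2 = 0.3048 m/s^2, so 0.14286808 m/s^2 = 0.14286808 / 0.3048 = 0.4687273 ft/s^2 ≈ 0.4687 ft/s^2 (4 s.f.). Final answer: 0.4687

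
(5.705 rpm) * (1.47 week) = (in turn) 1 rpm = 0.10471976 rad/s, so 5.705 rpm = 5.705 * 0.10471976 = 0.5974262 rad/s. 1 week = 604800 s, so 1.47 week = 1.47 * 604800 = 889056 s. Combine: 0.5974262 rad/s * 889056 s = 531145.35 rad. 1 turn = 6.2831853 rad, so 531145.35 rad = 531145.35 / 6.2831853 = 84534.408 turn ≈ 8.453e+04 turn (4 s.f.). Final answer: 8.453e+04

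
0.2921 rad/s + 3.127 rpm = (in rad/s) 0.2921 rad/s is already in rad/s. 1 rpm = 0.10471976 rad/s, so 3.127 rpm = 3.127 * 0.10471976 = 0.32745867 rad/s. Sum: 0.2921 + 0.32745867 = 0.61955867 rad/s. Result: 0.61955867 rad/s ≈ 0.6196 rad/s (4 s.f.). Final answer: 0.6196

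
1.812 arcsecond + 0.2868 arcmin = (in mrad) 1 arcsecond = 4.8481368e-06 rad, so 1.812 arcsecond = 1.812 * 4.8481368e-06 = 8.7848239e-06 rad. 1 arcmin = 0.00029088821 rad, so 0.2868 arcmin = 0.2868 * 0.00029088821 = 8.3426738e-05 rad. Sum: 8.7848239e-06 + 8.3426738e-05 = 9.2211562e-05 rad. 1 mrad = 0.001 rad, so 9.2211562e-05 rad = 9.2211562e-05 / 0.001 = 0.092211562 mrad ≈ 0.09221 mrad (4 s.f.). Final answer: 0.09221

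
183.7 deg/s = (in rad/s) 3.206. Check: 1 deg/s = 0.017453293 rad/s, so 183.7 deg/s = 183.7 * 0.017453293 = 3.2061698 rad/s. Result: 3.2061698 rad/s ≈ 3.206 rad/s (4 s.f.).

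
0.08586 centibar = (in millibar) 1 centibar = 1000 Pa, so 0.08586 centibar = 0.08586 * 1000 = 85.86 Pa. 1 millibar = 100 Pa, so 85.86 Pa = 85.86 / 100 = 0.8586 millibar. Final answer: 0.8586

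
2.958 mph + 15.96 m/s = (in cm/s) 1 mph = 0.44704 m/s, so 2.958 mph = 2.958 * 0.44704 = 1.3223443 m/s. 15.96 m/s is already in m/s. Sum: 1.3223443 + 15.96 = 17.282344 m/s. 1 cm/s = 0.01 m/s, so 17.282344 m/s = 17.282344 / 0.01 = 1728.2344 cm/s ≈ 1728 cm/s (4 s.f.). Final answer: 1728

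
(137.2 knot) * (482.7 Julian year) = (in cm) 1.075e+14. Check: 1 knot = 0.51444444 m/s, so 137.2 knot = 137.2 * 0.51444444 = 70.581778 m/s. 1 Julian year = 31557600 s, so 482.7 Julian year = 482.7 * 31557600 = 1.5232854e+10 s. Combine: 70.581778 m/s * 1.5232854e+10 s = 1.0751619e+12 m. 1 cm = 0.01 m, so 1.0751619e+12 m = 1.0751619e+12 / 0.01 = 1.0751619e+14 cm ≈ 1.075e+14 cm (4 s.f.).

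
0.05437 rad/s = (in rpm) 0.5192. Check: 1 rpm = 0.10471976 rad/s, so 0.05437 rad/s = 0.05437 / 0.10471976 = 0.51919526 rpm ≈ 0.5192 rpm (4 s.f.).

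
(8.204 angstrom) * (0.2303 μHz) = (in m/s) 1 angstrom = 1e-10 m, so 8.204 angstrom = 8.204 * 1e-10 = 8.204e-10 m. 1 μHz = 1e-06 Hz, so 0.2303 μHz = 0.2303 * 1e-06 = 2.303e-07 Hz. Combine: 8.204e-10 m * 2.303e-07 Hz = 1.8893812e-16 m/s. Result: 1.8893812e-16 m/s ≈ 1.889e-16 m/s (4 s.f.). Final answer: 1.889e-16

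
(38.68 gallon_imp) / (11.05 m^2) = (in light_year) 1 gallon_imp = 0.00454609 m^3, so 38.68 gallon_imp = 38.68 * 0.00454609 = 0.17584276 m^3. 11.05 m^2 is already in m^2. Combine: 0.17584276 m^3 / 11.05 m^2 = 0.015913372 m. 1 light_year = 9.4607305e+15 m, so 0.015913372 m = 0.015913372 / 9.4607305e+15 = 1.6820448e-18 light_year ≈ 1.682e-18 light_year (4 s.f.). Final answer: 1.682e-18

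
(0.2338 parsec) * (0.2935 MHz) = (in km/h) 1 parsec = 3.0856776e+16 m, so 0.2338 parsec = 0.2338 * 3.0856776e+16 = 7.2143142e+15 m. 1 MHz = 1000000 Hz, so 0.2935 MHz = 0.2935 * 1000000 = 293500 Hz. Combine: 7.2143142e+15 m * 293500 Hz = 2.1174012e+21 m/s. 1 km/h = 0.27777778 m/s, so 2.1174012e+21 m/s = 2.1174012e+21 / 0.27777778 = 7.6226444e+21 km/h ≈ 7.623e+21 km/h (4 s.f.). Final answer: 7.623e+21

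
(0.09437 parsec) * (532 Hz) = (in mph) 3.465e+18. Check: 1 parsec = 3.0856776e+16 m, so 0.09437 parsec = 0.09437 * 3.0856776e+16 = 2.9119539e+15 m. 532 Hz is already in Hz. Combine: 2.9119539e+15 m * 532 Hz = 1.5491595e+18 m/s. 1 mph = 0.44704 m/s, so 1.5491595e+18 m/s = 1.5491595e+18 / 0.44704 = 3.4653711e+18 mph ≈ 3.465e+18 mph (4 s.f.).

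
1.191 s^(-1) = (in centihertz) 119.1. Check: 1.191 s^(-1) = 1.191 Hz. 1 centihertz = 0.01 Hz, so 1.191 Hz = 1.191 / 0.01 = 119.1 centihertz.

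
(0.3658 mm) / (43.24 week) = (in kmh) 1 mm = 0.001 m, so 0.3658 mm = 0.3658 * 0.001 = 0.0003658 m. 1 week = 604800 s, so 43.24 week = 43.24 * 604800 = 26151552 s. Combine: 0.0003658 m / 26151552 s = 1.3987698e-11 m/s. 1 kmh = 0.27777778 m/s, so 1.3987698e-11 m/s = 1.3987698e-11 / 0.27777778 = 5.0355711e-11 kmh ≈ 5.036e-11 kmh (4 s.f.). Final answer: 5.036e-11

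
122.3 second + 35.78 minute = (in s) 2269. Check: 122.3 second = 122.3 s. 1 minute = 60 s, so 35.78 minute = 35.78 * 60 = 2146.8 s. Sum: 122.3 + 2146.8 = 2269.1 s. Result: 2269.1 s ≈ 2269 s (4 s.f.).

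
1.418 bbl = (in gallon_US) 59.56. Check: 1 bbl = 0.15898729 m^3, so 1.418 bbl = 1.418 * 0.15898729 = 0.22544398 m^3. 1 gallon_US = 0.0037854118 m^3, so 0.22544398 m^3 = 0.22544398 / 0.0037854118 = 59.556 gallon_US ≈ 59.56 gallon_US (4 s.f.).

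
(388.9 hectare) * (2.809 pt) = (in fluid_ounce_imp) 1 hectare = 10000 m^2, so 388.9 hectare = 388.9 * 10000 = 3889000 m^2. 1 pt = 0.00035277778 m, so 2.809 pt = 2.809 * 0.00035277778 = 0.00099095278 m. Combine: 3889000 m^2 * 0.00099095278 m = 3853.8154 m^3. 1 fluid_ounce_imp = 2.8413063e-05 m^3, so 3853.8154 m^3 = 3853.8154 / 2.8413063e-05 = 1.3563534e+08 fluid_ounce_imp ≈ 1.356e+08 fluid_ounce_imp (4 s.f.). Final answer: 1.356e+08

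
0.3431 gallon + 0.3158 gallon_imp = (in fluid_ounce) 92.46. Check: 1 gallon = 0.0037854118 m^3, so 0.3431 gallon = 0.3431 * 0.0037854118 = 0.0012987748 m^3. 1 gallon_imp = 0.00454609 m^3, so 0.3158 gallon_imp = 0.3158 * 0.00454609 = 0.0014356552 m^3. Sum: 0.0012987748 + 0.0014356552 = 0.00273443 m^3. 1 fluid_ounce = 2.957353e-05 m^3, so 0.00273443 m^3 = 0.00273443 / 2.957353e-05 = 92.462078 fluid_ounce ≈ 92.46 fluid_ounce (4 s.f.).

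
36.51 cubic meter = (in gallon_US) 9645. Check: 36.51 cubic meter = 36.51 m^3. 1 gallon_US = 0.0037854118 m^3, so 36.51 m^3 = 36.51 / 0.0037854118 = 9644.9216 gallon_US ≈ 9645 gallon_US (4 s.f.).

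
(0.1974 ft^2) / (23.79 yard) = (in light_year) 8.911e-20. Check: 1 ft^2 = 0.09290304 m^2, so 0.1974 ft^2 = 0.1974 * 0.09290304 = 0.01833906 m^2. 1 yard = 0.9144 m, so 23.79 yard = 23.79 * 0.9144 = 21.753576 m. Combine: 0.01833906 m^2 / 21.753576 m = 0.00084303657 m. 1 light_year = 9.4607305e+15 m, so 0.00084303657 m = 0.00084303657 / 9.4607305e+15 = 8.9109036e-20 light_year ≈ 8.911e-20 light_year (4 s.f.).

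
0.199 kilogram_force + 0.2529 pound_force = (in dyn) 3.076e+05. Check: 1 kilogram_force = 9.80665 N, so 0.199 kilogram_force = 0.199 * 9.80665 = 1.9515233 N. 1 pound_force = 4.4482216 N, so 0.2529 pound_force = 0.2529 * 4.4482216 = 1.1249552 N. Sum: 1.9515233 + 1.1249552 = 3.0764786 N. 1 dyn = 1e-05 N, so 3.0764786 N = 3.0764786 / 1e-05 = 307647.86 dyn ≈ 3.076e+05 dyn (4 s.f.).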